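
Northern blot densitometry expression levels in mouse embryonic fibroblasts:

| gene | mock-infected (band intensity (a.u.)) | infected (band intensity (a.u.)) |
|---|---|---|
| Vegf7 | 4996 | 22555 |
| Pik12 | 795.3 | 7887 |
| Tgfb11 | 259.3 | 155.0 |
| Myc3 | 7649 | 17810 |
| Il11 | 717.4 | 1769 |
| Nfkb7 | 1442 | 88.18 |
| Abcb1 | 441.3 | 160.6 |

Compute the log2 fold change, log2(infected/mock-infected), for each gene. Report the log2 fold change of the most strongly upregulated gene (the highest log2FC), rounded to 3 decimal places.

3.310

log2(22555/4996) = 2.175  (Vegf7)
log2(7887/795.3) = 3.310  (Pik12)
log2(155.0/259.3) = -0.742  (Tgfb11)
log2(17810/7649) = 1.219  (Myc3)
log2(1769/717.4) = 1.302  (Il11)
log2(88.18/1442) = -4.031  (Nfkb7)
log2(160.6/441.3) = -1.458  (Abcb1)
Pik12 is most strongly upregulated.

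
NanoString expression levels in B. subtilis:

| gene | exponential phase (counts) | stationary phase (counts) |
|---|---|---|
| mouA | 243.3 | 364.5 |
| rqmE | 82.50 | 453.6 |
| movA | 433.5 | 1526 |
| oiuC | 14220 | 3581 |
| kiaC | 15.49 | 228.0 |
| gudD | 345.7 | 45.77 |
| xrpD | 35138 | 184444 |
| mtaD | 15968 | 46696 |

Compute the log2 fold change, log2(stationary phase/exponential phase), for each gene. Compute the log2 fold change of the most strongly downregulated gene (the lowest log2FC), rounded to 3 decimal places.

log2(364.5/243.3) = 0.583  (mouA)
log2(453.6/82.50) = 2.459  (rqmE)
log2(1526/433.5) = 1.816  (movA)
log2(3581/14220) = -1.989  (oiuC)
log2(228.0/15.49) = 3.880  (kiaC)
log2(45.77/345.7) = -2.917  (gudD)
log2(184444/35138) = 2.392  (xrpD)
log2(46696/15968) = 1.548  (mtaD)
gudD is most strongly downregulated.

-2.917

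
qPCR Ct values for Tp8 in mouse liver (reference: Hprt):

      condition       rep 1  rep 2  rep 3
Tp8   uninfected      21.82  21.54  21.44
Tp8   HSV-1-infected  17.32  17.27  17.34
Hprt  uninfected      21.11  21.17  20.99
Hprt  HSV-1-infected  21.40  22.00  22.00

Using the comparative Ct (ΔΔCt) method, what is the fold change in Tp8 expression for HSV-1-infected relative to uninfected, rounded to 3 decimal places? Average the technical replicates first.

32.000

Mean Ct: Tp8 uninfected 21.600; Tp8 HSV-1-infected 17.310; Hprt uninfected 21.090; Hprt HSV-1-infected 21.800
ΔCt(uninfected) = 21.600 − 21.090 = 0.510
ΔCt(HSV-1-infected) = 17.310 − 21.800 = -4.490
ΔΔCt = -4.490 − 0.510 = -5.000
Fold change = 2^(−(-5.000)) = 2^5.000 = 32.0000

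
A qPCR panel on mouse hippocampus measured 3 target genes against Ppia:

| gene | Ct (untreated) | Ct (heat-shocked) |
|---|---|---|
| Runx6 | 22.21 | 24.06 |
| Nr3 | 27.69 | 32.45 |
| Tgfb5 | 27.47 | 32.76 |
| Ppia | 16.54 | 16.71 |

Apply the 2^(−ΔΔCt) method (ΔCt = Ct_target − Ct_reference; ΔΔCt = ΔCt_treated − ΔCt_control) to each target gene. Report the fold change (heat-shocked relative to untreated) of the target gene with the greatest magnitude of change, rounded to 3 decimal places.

0.029

Runx6: ΔΔCt = (24.06−16.71) − (22.21−16.54) = 7.35 − 5.67 = 1.68; fold change = 2^-1.68 = 0.312
Nr3: ΔΔCt = (32.45−16.71) − (27.69−16.54) = 15.74 − 11.15 = 4.59; fold change = 2^-4.59 = 0.042
Tgfb5: ΔΔCt = (32.76−16.71) − (27.47−16.54) = 16.05 − 10.93 = 5.12; fold change = 2^-5.12 = 0.029
Tgfb5 has the largest |ΔΔCt| = 5.12.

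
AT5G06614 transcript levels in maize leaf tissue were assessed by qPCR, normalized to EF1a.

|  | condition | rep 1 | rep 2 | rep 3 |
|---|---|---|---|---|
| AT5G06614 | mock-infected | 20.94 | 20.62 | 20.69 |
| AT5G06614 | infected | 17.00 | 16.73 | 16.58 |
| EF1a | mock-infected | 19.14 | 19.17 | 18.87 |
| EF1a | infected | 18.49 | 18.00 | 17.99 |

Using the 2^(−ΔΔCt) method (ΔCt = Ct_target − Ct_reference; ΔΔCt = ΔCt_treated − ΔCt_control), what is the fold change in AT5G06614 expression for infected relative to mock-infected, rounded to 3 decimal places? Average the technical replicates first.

8.456

Mean Ct: AT5G06614 mock-infected 20.750; AT5G06614 infected 16.770; EF1a mock-infected 19.060; EF1a infected 18.160
ΔCt(mock-infected) = 20.750 − 19.060 = 1.690
ΔCt(infected) = 16.770 − 18.160 = -1.390
ΔΔCt = -1.390 − 1.690 = -3.080
Fold change = 2^(−(-3.080)) = 2^3.080 = 8.4561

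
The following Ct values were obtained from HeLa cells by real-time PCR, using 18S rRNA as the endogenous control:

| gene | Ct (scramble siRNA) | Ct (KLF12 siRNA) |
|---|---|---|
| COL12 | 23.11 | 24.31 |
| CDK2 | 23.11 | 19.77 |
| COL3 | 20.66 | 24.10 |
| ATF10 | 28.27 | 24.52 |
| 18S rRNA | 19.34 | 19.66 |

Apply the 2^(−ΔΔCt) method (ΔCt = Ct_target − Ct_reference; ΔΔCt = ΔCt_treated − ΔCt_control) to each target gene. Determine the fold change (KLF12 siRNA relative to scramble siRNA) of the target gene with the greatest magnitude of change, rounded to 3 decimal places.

COL12: ΔΔCt = (24.31−19.66) − (23.11−19.34) = 4.65 − 3.77 = 0.88; fold change = 2^-0.88 = 0.543
CDK2: ΔΔCt = (19.77−19.66) − (23.11−19.34) = 0.11 − 3.77 = -3.66; fold change = 2^3.66 = 12.641
COL3: ΔΔCt = (24.10−19.66) − (20.66−19.34) = 4.44 − 1.32 = 3.12; fold change = 2^-3.12 = 0.115
ATF10: ΔΔCt = (24.52−19.66) − (28.27−19.34) = 4.86 − 8.93 = -4.07; fold change = 2^4.07 = 16.795
ATF10 has the largest |ΔΔCt| = 4.07.

16.795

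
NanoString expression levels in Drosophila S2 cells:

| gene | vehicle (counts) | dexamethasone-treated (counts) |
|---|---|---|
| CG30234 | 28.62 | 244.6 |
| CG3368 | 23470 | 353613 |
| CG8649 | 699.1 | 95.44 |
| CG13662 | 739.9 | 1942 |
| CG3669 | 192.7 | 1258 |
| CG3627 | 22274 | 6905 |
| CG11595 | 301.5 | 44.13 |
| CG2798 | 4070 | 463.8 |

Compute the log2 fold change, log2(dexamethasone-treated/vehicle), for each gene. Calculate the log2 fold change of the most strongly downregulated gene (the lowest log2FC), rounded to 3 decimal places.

-3.133

log2(244.6/28.62) = 3.095  (CG30234)
log2(353613/23470) = 3.913  (CG3368)
log2(95.44/699.1) = -2.873  (CG8649)
log2(1942/739.9) = 1.392  (CG13662)
log2(1258/192.7) = 2.707  (CG3669)
log2(6905/22274) = -1.690  (CG3627)
log2(44.13/301.5) = -2.772  (CG11595)
log2(463.8/4070) = -3.133  (CG2798)
CG2798 is most strongly downregulated.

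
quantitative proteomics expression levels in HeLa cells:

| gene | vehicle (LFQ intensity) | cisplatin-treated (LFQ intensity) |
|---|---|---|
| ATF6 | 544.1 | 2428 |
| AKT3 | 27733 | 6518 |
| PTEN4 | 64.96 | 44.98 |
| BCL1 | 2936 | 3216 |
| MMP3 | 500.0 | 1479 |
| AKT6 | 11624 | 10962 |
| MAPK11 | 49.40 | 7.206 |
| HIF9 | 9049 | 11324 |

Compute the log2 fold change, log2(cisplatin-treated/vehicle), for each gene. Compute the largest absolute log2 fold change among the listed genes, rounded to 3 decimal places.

2.777

log2(2428/544.1) = 2.158  (ATF6)
log2(6518/27733) = -2.089  (AKT3)
log2(44.98/64.96) = -0.530  (PTEN4)
log2(3216/2936) = 0.131  (BCL1)
log2(1479/500.0) = 1.565  (MMP3)
log2(10962/11624) = -0.085  (AKT6)
log2(7.206/49.40) = -2.777  (MAPK11)
log2(11324/9049) = 0.324  (HIF9)
The largest magnitude belongs to MAPK11.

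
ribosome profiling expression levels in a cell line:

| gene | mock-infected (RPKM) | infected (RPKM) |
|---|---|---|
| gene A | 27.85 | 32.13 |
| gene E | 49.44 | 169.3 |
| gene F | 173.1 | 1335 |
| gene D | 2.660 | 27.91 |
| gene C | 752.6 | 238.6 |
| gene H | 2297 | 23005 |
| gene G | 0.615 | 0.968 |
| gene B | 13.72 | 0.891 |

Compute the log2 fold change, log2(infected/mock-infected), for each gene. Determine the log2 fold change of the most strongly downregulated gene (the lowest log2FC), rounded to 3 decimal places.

-3.945

log2(32.13/27.85) = 0.206  (gene A)
log2(169.3/49.44) = 1.776  (gene E)
log2(1335/173.1) = 2.947  (gene F)
log2(27.91/2.660) = 3.391  (gene D)
log2(238.6/752.6) = -1.657  (gene C)
log2(23005/2297) = 3.324  (gene H)
log2(0.968/0.615) = 0.654  (gene G)
log2(0.891/13.72) = -3.945  (gene B)
gene B is most strongly downregulated.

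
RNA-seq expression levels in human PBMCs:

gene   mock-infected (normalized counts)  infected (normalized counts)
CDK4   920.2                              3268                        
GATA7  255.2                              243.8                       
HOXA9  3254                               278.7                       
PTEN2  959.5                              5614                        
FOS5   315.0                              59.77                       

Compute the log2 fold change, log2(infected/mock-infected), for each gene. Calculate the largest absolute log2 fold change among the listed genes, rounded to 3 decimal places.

log2(3268/920.2) = 1.828  (CDK4)
log2(243.8/255.2) = -0.066  (GATA7)
log2(278.7/3254) = -3.545  (HOXA9)
log2(5614/959.5) = 2.549  (PTEN2)
log2(59.77/315.0) = -2.398  (FOS5)
The largest magnitude belongs to HOXA9.

3.545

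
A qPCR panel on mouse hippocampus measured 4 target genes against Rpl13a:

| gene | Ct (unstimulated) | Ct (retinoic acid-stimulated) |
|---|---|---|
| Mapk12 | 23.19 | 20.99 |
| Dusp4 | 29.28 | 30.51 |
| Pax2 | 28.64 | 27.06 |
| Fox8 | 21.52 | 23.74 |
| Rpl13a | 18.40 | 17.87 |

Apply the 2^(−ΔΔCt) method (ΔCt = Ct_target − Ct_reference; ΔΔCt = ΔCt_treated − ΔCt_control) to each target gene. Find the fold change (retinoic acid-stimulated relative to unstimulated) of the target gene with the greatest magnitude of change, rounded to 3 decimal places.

0.149

Mapk12: ΔΔCt = (20.99−17.87) − (23.19−18.40) = 3.12 − 4.79 = -1.67; fold change = 2^1.67 = 3.182
Dusp4: ΔΔCt = (30.51−17.87) − (29.28−18.40) = 12.64 − 10.88 = 1.76; fold change = 2^-1.76 = 0.295
Pax2: ΔΔCt = (27.06−17.87) − (28.64−18.40) = 9.19 − 10.24 = -1.05; fold change = 2^1.05 = 2.071
Fox8: ΔΔCt = (23.74−17.87) − (21.52−18.40) = 5.87 − 3.12 = 2.75; fold change = 2^-2.75 = 0.149
Fox8 has the largest |ΔΔCt| = 2.75.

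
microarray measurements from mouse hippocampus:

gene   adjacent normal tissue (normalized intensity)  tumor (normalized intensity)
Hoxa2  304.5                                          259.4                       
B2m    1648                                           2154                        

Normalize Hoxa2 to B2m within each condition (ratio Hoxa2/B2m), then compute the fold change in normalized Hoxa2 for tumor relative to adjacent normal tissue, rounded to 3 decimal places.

Hoxa2/B2m (adjacent normal tissue) = 304.5 / 1648 = 0.18477
Hoxa2/B2m (tumor) = 259.4 / 2154 = 0.12043
Fold change = 0.12043 / 0.18477 = 0.6518

0.652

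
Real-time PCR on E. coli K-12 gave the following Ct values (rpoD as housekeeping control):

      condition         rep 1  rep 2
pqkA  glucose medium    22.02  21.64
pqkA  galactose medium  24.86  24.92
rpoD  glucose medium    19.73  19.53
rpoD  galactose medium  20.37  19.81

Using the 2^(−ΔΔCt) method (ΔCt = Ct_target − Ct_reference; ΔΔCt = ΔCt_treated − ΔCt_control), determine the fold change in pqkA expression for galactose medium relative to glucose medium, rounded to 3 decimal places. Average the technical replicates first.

0.165

Mean Ct: pqkA glucose medium 21.830; pqkA galactose medium 24.890; rpoD glucose medium 19.630; rpoD galactose medium 20.090
ΔCt(glucose medium) = 21.830 − 19.630 = 2.200
ΔCt(galactose medium) = 24.890 − 20.090 = 4.800
ΔΔCt = 4.800 − 2.200 = 2.600
Fold change = 2^(−2.600) = 0.1649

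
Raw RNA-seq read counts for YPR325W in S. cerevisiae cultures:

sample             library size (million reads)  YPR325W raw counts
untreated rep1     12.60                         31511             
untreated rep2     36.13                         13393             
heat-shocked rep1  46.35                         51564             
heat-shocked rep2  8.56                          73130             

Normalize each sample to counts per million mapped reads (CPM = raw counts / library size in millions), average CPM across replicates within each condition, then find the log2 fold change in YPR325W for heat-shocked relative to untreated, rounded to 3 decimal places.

1.750

CPM(untreated rep1) = 31511 / 12.60 = 2500.8730
CPM(untreated rep2) = 13393 / 36.13 = 370.6892
CPM(heat-shocked rep1) = 51564 / 46.35 = 1112.4919
CPM(heat-shocked rep2) = 73130 / 8.56 = 8543.2243
mean CPM(untreated) = 1435.7811; mean CPM(heat-shocked) = 4827.8581
Fold change = 4827.8581 / 1435.7811 = 3.36253
log2(3.36253) = 1.7495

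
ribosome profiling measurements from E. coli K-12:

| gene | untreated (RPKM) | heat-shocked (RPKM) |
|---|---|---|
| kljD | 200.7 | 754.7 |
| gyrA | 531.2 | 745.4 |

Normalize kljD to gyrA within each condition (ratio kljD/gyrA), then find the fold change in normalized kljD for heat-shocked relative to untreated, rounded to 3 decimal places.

2.680

kljD/gyrA (untreated) = 200.7 / 531.2 = 0.37782
kljD/gyrA (heat-shocked) = 754.7 / 745.4 = 1.0125
Fold change = 1.0125 / 0.37782 = 2.6798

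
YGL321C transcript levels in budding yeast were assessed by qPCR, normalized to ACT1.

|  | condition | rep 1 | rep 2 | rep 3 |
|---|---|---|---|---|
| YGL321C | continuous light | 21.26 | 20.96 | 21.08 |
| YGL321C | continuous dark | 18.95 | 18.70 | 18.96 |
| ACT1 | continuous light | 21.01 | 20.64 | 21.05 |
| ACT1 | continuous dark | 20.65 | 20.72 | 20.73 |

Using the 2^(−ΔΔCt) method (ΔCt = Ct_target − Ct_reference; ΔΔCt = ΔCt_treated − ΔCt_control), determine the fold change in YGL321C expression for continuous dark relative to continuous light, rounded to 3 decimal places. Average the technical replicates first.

Mean Ct: YGL321C continuous light 21.100; YGL321C continuous dark 18.870; ACT1 continuous light 20.900; ACT1 continuous dark 20.700
ΔCt(continuous light) = 21.100 − 20.900 = 0.200
ΔCt(continuous dark) = 18.870 − 20.700 = -1.830
ΔΔCt = -1.830 − 0.200 = -2.030
Fold change = 2^(−(-2.030)) = 2^2.030 = 4.0840

4.084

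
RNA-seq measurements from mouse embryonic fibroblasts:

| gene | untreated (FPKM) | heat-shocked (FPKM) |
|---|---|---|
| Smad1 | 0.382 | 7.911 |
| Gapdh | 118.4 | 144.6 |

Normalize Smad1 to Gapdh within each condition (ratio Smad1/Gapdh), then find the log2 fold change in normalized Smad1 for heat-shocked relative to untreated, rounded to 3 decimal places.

Smad1/Gapdh (untreated) = 0.382 / 118.4 = 0.0032264
Smad1/Gapdh (heat-shocked) = 7.911 / 144.6 = 0.05471
Fold change = 0.05471 / 0.0032264 = 16.9571
log2(16.9571) = 4.0838

4.084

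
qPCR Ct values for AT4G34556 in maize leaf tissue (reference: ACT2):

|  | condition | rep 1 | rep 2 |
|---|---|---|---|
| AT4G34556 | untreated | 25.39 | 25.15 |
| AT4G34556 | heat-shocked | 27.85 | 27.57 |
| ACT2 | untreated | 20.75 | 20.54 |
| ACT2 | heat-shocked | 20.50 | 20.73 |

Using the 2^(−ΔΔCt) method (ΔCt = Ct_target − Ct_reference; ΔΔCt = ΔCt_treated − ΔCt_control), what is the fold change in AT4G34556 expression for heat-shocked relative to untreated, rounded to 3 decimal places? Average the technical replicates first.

Mean Ct: AT4G34556 untreated 25.270; AT4G34556 heat-shocked 27.710; ACT2 untreated 20.645; ACT2 heat-shocked 20.615
ΔCt(untreated) = 25.270 − 20.645 = 4.625
ΔCt(heat-shocked) = 27.710 − 20.615 = 7.095
ΔΔCt = 7.095 − 4.625 = 2.470
Fold change = 2^(−2.470) = 0.1805

0.180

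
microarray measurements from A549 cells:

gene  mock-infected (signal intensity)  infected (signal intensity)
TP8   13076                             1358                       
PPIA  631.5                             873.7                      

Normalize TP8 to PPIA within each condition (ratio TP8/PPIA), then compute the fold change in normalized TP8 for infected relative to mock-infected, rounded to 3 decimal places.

TP8/PPIA (mock-infected) = 13076 / 631.5 = 20.706
TP8/PPIA (infected) = 1358 / 873.7 = 1.5543
Fold change = 1.5543 / 20.706 = 0.0751

0.075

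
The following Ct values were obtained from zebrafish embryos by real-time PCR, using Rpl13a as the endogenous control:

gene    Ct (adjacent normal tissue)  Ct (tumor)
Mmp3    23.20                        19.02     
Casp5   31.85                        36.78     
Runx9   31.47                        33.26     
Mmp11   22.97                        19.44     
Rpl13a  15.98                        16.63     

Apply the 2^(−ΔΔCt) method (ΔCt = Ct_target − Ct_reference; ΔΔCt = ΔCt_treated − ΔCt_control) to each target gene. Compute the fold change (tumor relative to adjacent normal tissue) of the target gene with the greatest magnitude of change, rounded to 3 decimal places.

Mmp3: ΔΔCt = (19.02−16.63) − (23.20−15.98) = 2.39 − 7.22 = -4.83; fold change = 2^4.83 = 28.443
Casp5: ΔΔCt = (36.78−16.63) − (31.85−15.98) = 20.15 − 15.87 = 4.28; fold change = 2^-4.28 = 0.051
Runx9: ΔΔCt = (33.26−16.63) − (31.47−15.98) = 16.63 − 15.49 = 1.14; fold change = 2^-1.14 = 0.454
Mmp11: ΔΔCt = (19.44−16.63) − (22.97−15.98) = 2.81 − 6.99 = -4.18; fold change = 2^4.18 = 18.126
Mmp3 has the largest |ΔΔCt| = 4.83.

28.443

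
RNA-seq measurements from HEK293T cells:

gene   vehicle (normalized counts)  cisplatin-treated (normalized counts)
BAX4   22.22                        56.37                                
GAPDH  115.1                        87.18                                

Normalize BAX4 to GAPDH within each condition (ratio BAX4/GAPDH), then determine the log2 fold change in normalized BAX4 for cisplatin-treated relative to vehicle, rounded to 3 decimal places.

1.744

BAX4/GAPDH (vehicle) = 22.22 / 115.1 = 0.19305
BAX4/GAPDH (cisplatin-treated) = 56.37 / 87.18 = 0.64659
Fold change = 0.64659 / 0.19305 = 3.3494
log2(3.3494) = 1.7439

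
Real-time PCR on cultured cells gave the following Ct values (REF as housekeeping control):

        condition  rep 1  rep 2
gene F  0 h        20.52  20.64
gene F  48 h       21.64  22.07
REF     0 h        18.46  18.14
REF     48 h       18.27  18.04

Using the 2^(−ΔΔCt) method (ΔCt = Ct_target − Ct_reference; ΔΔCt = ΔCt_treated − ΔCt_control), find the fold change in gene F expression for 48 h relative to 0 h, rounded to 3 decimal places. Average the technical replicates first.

0.374

Mean Ct: gene F 0 h 20.580; gene F 48 h 21.855; REF 0 h 18.300; REF 48 h 18.155
ΔCt(0 h) = 20.580 − 18.300 = 2.280
ΔCt(48 h) = 21.855 − 18.155 = 3.700
ΔΔCt = 3.700 − 2.280 = 1.420
Fold change = 2^(−1.420) = 0.3737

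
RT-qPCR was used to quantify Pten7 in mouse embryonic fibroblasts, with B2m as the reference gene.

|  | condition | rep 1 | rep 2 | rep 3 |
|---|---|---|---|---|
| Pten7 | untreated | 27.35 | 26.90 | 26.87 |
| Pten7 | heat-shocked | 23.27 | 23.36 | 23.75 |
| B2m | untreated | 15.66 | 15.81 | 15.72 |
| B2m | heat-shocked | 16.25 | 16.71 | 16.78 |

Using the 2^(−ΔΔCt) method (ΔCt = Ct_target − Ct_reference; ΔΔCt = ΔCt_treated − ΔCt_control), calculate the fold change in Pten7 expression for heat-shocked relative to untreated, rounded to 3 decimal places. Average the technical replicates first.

Mean Ct: Pten7 untreated 27.040; Pten7 heat-shocked 23.460; B2m untreated 15.730; B2m heat-shocked 16.580
ΔCt(untreated) = 27.040 − 15.730 = 11.310
ΔCt(heat-shocked) = 23.460 − 16.580 = 6.880
ΔΔCt = 6.880 − 11.310 = -4.430
Fold change = 2^(−(-4.430)) = 2^4.430 = 21.5557

21.556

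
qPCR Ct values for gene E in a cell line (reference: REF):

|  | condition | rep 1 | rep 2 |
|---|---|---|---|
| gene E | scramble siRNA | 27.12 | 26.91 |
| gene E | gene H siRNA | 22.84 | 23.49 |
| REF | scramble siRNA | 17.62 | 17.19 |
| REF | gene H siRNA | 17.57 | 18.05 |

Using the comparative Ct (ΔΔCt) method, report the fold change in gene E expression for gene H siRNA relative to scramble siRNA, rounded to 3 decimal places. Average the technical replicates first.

Mean Ct: gene E scramble siRNA 27.015; gene E gene H siRNA 23.165; REF scramble siRNA 17.405; REF gene H siRNA 17.810
ΔCt(scramble siRNA) = 27.015 − 17.405 = 9.610
ΔCt(gene H siRNA) = 23.165 − 17.810 = 5.355
ΔΔCt = 5.355 − 9.610 = -4.255
Fold change = 2^(−(-4.255)) = 2^4.255 = 19.0934

19.093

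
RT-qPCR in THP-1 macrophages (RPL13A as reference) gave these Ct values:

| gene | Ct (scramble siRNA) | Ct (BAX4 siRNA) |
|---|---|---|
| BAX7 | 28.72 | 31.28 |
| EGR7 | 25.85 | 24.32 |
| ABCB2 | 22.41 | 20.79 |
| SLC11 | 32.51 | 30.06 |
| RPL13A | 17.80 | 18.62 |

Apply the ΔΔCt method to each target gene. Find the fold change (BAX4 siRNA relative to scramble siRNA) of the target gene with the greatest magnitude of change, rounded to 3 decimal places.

9.646

BAX7: ΔΔCt = (31.28−18.62) − (28.72−17.80) = 12.66 − 10.92 = 1.74; fold change = 2^-1.74 = 0.299
EGR7: ΔΔCt = (24.32−18.62) − (25.85−17.80) = 5.70 − 8.05 = -2.35; fold change = 2^2.35 = 5.098
ABCB2: ΔΔCt = (20.79−18.62) − (22.41−17.80) = 2.17 − 4.61 = -2.44; fold change = 2^2.44 = 5.426
SLC11: ΔΔCt = (30.06−18.62) − (32.51−17.80) = 11.44 − 14.71 = -3.27; fold change = 2^3.27 = 9.646
SLC11 has the largest |ΔΔCt| = 3.27.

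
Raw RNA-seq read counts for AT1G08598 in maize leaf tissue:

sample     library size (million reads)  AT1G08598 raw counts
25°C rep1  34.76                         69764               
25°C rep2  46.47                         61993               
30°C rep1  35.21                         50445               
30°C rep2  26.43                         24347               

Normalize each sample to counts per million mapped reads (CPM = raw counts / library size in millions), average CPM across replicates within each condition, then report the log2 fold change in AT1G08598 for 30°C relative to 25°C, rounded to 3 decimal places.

CPM(25°C rep1) = 69764 / 34.76 = 2007.0196
CPM(25°C rep2) = 61993 / 46.47 = 1334.0435
CPM(30°C rep1) = 50445 / 35.21 = 1432.6896
CPM(30°C rep2) = 24347 / 26.43 = 921.1880
mean CPM(25°C) = 1670.5315; mean CPM(30°C) = 1176.9388
Fold change = 1176.9388 / 1670.5315 = 0.70453
log2(0.70453) = -0.5053

-0.505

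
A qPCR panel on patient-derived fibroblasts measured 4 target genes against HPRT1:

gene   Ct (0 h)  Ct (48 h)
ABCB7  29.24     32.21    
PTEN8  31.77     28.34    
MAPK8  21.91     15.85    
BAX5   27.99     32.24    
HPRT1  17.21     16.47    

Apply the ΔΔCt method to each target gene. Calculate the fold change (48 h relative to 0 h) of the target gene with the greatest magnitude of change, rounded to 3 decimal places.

ABCB7: ΔΔCt = (32.21−16.47) − (29.24−17.21) = 15.74 − 12.03 = 3.71; fold change = 2^-3.71 = 0.076
PTEN8: ΔΔCt = (28.34−16.47) − (31.77−17.21) = 11.87 − 14.56 = -2.69; fold change = 2^2.69 = 6.453
MAPK8: ΔΔCt = (15.85−16.47) − (21.91−17.21) = -0.62 − 4.70 = -5.32; fold change = 2^5.32 = 39.947
BAX5: ΔΔCt = (32.24−16.47) − (27.99−17.21) = 15.77 − 10.78 = 4.99; fold change = 2^-4.99 = 0.031
MAPK8 has the largest |ΔΔCt| = 5.32.

39.947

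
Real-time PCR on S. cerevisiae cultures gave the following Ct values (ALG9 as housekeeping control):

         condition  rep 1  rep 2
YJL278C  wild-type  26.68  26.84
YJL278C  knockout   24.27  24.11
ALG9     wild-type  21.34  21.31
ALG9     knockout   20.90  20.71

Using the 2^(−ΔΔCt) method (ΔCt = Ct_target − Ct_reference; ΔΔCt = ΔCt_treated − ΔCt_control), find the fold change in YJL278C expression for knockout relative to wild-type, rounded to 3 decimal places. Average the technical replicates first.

Mean Ct: YJL278C wild-type 26.760; YJL278C knockout 24.190; ALG9 wild-type 21.325; ALG9 knockout 20.805
ΔCt(wild-type) = 26.760 − 21.325 = 5.435
ΔCt(knockout) = 24.190 − 20.805 = 3.385
ΔΔCt = 3.385 − 5.435 = -2.050
Fold change = 2^(−(-2.050)) = 2^2.050 = 4.1411

4.141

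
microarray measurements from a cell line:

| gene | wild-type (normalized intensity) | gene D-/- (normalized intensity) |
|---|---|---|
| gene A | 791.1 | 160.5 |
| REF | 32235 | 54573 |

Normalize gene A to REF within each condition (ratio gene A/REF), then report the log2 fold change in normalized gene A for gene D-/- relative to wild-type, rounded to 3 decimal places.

-3.061

gene A/REF (wild-type) = 791.1 / 32235 = 0.024542
gene A/REF (gene D-/-) = 160.5 / 54573 = 0.002941
Fold change = 0.002941 / 0.024542 = 0.1198
log2(0.1198) = -3.0608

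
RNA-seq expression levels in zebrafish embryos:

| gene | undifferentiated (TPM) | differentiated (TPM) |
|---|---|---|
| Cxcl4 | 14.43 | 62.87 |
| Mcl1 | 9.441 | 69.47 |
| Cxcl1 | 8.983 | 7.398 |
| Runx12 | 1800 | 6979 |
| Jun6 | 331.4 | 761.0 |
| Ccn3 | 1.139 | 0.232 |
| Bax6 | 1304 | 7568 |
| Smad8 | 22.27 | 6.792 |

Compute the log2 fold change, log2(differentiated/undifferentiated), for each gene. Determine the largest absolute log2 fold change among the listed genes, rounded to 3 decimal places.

log2(62.87/14.43) = 2.123  (Cxcl4)
log2(69.47/9.441) = 2.879  (Mcl1)
log2(7.398/8.983) = -0.280  (Cxcl1)
log2(6979/1800) = 1.955  (Runx12)
log2(761.0/331.4) = 1.199  (Jun6)
log2(0.232/1.139) = -2.296  (Ccn3)
log2(7568/1304) = 2.537  (Bax6)
log2(6.792/22.27) = -1.713  (Smad8)
The largest magnitude belongs to Mcl1.

2.879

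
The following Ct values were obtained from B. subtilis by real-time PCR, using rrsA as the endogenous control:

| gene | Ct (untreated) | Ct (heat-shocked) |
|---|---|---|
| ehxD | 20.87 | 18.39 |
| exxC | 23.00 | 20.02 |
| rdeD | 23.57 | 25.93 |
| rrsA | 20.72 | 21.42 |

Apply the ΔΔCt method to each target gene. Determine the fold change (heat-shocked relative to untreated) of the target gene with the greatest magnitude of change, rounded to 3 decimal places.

12.817

ehxD: ΔΔCt = (18.39−21.42) − (20.87−20.72) = -3.03 − 0.15 = -3.18; fold change = 2^3.18 = 9.063
exxC: ΔΔCt = (20.02−21.42) − (23.00−20.72) = -1.40 − 2.28 = -3.68; fold change = 2^3.68 = 12.817
rdeD: ΔΔCt = (25.93−21.42) − (23.57−20.72) = 4.51 − 2.85 = 1.66; fold change = 2^-1.66 = 0.316
exxC has the largest |ΔΔCt| = 3.68.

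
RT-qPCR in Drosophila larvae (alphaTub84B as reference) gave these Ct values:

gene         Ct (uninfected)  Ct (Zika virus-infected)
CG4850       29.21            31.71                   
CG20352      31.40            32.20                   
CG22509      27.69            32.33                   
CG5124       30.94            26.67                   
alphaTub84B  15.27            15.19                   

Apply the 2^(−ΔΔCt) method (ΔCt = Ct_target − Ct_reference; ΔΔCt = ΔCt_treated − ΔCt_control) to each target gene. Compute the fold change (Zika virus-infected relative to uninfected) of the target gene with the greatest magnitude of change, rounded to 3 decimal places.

0.038

CG4850: ΔΔCt = (31.71−15.19) − (29.21−15.27) = 16.52 − 13.94 = 2.58; fold change = 2^-2.58 = 0.167
CG20352: ΔΔCt = (32.20−15.19) − (31.40−15.27) = 17.01 − 16.13 = 0.88; fold change = 2^-0.88 = 0.543
CG22509: ΔΔCt = (32.33−15.19) − (27.69−15.27) = 17.14 − 12.42 = 4.72; fold change = 2^-4.72 = 0.038
CG5124: ΔΔCt = (26.67−15.19) − (30.94−15.27) = 11.48 − 15.67 = -4.19; fold change = 2^4.19 = 18.252
CG22509 has the largest |ΔΔCt| = 4.72.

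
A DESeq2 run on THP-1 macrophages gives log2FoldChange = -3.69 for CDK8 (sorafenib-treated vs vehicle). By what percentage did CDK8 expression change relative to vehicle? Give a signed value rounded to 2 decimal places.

Fold change = 2^(-3.69) = 0.0775
Percent change = (FC − 1) × 100% = (0.0775 − 1) × 100 = -92.25%

-92.25%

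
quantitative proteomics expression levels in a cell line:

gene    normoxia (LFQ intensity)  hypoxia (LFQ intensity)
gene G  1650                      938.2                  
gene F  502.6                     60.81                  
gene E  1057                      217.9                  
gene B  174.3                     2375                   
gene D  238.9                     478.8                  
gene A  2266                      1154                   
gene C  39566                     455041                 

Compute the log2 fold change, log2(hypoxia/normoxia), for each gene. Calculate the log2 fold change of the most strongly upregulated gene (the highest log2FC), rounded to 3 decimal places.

log2(938.2/1650) = -0.814  (gene G)
log2(60.81/502.6) = -3.047  (gene F)
log2(217.9/1057) = -2.278  (gene E)
log2(2375/174.3) = 3.768  (gene B)
log2(478.8/238.9) = 1.003  (gene D)
log2(1154/2266) = -0.974  (gene A)
log2(455041/39566) = 3.524  (gene C)
gene B is most strongly upregulated.

3.768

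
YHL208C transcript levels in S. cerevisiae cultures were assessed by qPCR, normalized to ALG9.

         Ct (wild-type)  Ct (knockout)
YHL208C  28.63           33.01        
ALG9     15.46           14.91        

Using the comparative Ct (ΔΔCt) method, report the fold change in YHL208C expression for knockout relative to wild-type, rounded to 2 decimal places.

ΔCt(wild-type) = 28.630 − 15.460 = 13.170
ΔCt(knockout) = 33.010 − 14.910 = 18.100
ΔΔCt = 18.100 − 13.170 = 4.930
Fold change = 2^(−4.930) = 0.033

0.03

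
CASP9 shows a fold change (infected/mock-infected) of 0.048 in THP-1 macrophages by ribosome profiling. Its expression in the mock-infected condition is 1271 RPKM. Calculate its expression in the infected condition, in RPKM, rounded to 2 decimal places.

infected expression = 1271 × 0.048 = 61.01

61.01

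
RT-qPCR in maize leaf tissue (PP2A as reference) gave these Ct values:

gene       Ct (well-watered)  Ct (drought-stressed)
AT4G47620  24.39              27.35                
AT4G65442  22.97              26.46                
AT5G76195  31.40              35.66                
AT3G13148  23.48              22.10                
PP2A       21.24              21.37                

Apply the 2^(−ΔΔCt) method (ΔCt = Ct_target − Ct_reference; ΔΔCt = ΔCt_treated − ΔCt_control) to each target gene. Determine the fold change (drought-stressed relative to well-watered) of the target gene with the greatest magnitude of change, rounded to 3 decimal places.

0.057

AT4G47620: ΔΔCt = (27.35−21.37) − (24.39−21.24) = 5.98 − 3.15 = 2.83; fold change = 2^-2.83 = 0.141
AT4G65442: ΔΔCt = (26.46−21.37) − (22.97−21.24) = 5.09 − 1.73 = 3.36; fold change = 2^-3.36 = 0.097
AT5G76195: ΔΔCt = (35.66−21.37) − (31.40−21.24) = 14.29 − 10.16 = 4.13; fold change = 2^-4.13 = 0.057
AT3G13148: ΔΔCt = (22.10−21.37) − (23.48−21.24) = 0.73 − 2.24 = -1.51; fold change = 2^1.51 = 2.848
AT5G76195 has the largest |ΔΔCt| = 4.13.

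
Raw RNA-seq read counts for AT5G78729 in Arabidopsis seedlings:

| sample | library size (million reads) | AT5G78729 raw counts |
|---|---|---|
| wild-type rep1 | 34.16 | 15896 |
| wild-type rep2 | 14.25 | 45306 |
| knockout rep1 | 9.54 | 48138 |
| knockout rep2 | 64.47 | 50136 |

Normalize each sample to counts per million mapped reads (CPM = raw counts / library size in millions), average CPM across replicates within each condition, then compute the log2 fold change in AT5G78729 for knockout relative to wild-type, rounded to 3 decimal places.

0.676

CPM(wild-type rep1) = 15896 / 34.16 = 465.3396
CPM(wild-type rep2) = 45306 / 14.25 = 3179.3684
CPM(knockout rep1) = 48138 / 9.54 = 5045.9119
CPM(knockout rep2) = 50136 / 64.47 = 777.6640
mean CPM(wild-type) = 1822.3540; mean CPM(knockout) = 2911.7880
Fold change = 2911.7880 / 1822.3540 = 1.59782
log2(1.59782) = 0.6761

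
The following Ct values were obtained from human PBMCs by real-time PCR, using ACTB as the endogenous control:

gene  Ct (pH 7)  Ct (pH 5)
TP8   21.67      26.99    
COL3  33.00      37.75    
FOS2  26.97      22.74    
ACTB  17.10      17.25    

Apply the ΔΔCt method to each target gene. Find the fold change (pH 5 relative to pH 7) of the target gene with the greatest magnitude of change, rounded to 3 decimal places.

0.028

TP8: ΔΔCt = (26.99−17.25) − (21.67−17.10) = 9.74 − 4.57 = 5.17; fold change = 2^-5.17 = 0.028
COL3: ΔΔCt = (37.75−17.25) − (33.00−17.10) = 20.50 − 15.90 = 4.60; fold change = 2^-4.60 = 0.041
FOS2: ΔΔCt = (22.74−17.25) − (26.97−17.10) = 5.49 − 9.87 = -4.38; fold change = 2^4.38 = 20.821
TP8 has the largest |ΔΔCt| = 5.17.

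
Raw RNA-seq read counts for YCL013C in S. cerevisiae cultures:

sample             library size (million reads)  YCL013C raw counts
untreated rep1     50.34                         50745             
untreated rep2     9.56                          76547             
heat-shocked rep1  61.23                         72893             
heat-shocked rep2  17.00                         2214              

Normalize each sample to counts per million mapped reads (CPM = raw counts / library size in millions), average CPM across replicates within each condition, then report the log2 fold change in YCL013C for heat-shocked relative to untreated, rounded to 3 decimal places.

CPM(untreated rep1) = 50745 / 50.34 = 1008.0453
CPM(untreated rep2) = 76547 / 9.56 = 8007.0084
CPM(heat-shocked rep1) = 72893 / 61.23 = 1190.4785
CPM(heat-shocked rep2) = 2214 / 17.00 = 130.2353
mean CPM(untreated) = 4507.5268; mean CPM(heat-shocked) = 660.3569
Fold change = 660.3569 / 4507.5268 = 0.14650
log2(0.14650) = -2.7710

-2.771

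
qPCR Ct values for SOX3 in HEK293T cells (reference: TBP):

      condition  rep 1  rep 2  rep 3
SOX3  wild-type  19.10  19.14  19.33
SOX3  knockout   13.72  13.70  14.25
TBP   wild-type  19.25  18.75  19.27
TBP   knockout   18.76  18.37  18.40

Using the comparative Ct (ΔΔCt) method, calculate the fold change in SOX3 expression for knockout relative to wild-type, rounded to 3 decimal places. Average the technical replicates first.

Mean Ct: SOX3 wild-type 19.190; SOX3 knockout 13.890; TBP wild-type 19.090; TBP knockout 18.510
ΔCt(wild-type) = 19.190 − 19.090 = 0.100
ΔCt(knockout) = 13.890 − 18.510 = -4.620
ΔΔCt = -4.620 − 0.100 = -4.720
Fold change = 2^(−(-4.720)) = 2^4.720 = 26.3549

26.355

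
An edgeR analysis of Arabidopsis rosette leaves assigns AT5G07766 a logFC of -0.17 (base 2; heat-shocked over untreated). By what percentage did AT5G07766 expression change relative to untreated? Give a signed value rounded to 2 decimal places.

Fold change = 2^(-0.17) = 0.8888
Percent change = (FC − 1) × 100% = (0.8888 − 1) × 100 = -11.12%

-11.12%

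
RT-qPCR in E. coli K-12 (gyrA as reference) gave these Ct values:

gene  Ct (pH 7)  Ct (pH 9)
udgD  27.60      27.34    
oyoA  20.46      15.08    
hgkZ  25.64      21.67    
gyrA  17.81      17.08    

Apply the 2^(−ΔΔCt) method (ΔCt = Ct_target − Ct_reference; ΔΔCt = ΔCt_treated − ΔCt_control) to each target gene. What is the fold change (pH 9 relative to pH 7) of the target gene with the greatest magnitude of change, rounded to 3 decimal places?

25.107

udgD: ΔΔCt = (27.34−17.08) − (27.60−17.81) = 10.26 − 9.79 = 0.47; fold change = 2^-0.47 = 0.722
oyoA: ΔΔCt = (15.08−17.08) − (20.46−17.81) = -2.00 − 2.65 = -4.65; fold change = 2^4.65 = 25.107
hgkZ: ΔΔCt = (21.67−17.08) − (25.64−17.81) = 4.59 − 7.83 = -3.24; fold change = 2^3.24 = 9.448
oyoA has the largest |ΔΔCt| = 4.65.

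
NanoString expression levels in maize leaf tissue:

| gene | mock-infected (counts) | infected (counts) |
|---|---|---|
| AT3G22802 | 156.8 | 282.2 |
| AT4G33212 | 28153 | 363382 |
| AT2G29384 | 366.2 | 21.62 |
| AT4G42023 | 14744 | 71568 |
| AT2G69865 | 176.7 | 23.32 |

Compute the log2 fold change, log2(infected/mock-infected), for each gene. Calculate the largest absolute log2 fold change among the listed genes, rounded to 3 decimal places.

4.082

log2(282.2/156.8) = 0.848  (AT3G22802)
log2(363382/28153) = 3.690  (AT4G33212)
log2(21.62/366.2) = -4.082  (AT2G29384)
log2(71568/14744) = 2.279  (AT4G42023)
log2(23.32/176.7) = -2.922  (AT2G69865)
The largest magnitude belongs to AT2G29384.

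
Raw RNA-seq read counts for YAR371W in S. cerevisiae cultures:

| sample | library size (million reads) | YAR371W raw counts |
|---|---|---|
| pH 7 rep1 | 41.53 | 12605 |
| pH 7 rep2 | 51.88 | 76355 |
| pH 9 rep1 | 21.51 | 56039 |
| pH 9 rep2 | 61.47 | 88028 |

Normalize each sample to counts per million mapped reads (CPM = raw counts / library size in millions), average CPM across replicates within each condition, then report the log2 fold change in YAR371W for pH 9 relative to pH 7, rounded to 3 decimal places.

CPM(pH 7 rep1) = 12605 / 41.53 = 303.5155
CPM(pH 7 rep2) = 76355 / 51.88 = 1471.7618
CPM(pH 9 rep1) = 56039 / 21.51 = 2605.2534
CPM(pH 9 rep2) = 88028 / 61.47 = 1432.0482
mean CPM(pH 7) = 887.6386; mean CPM(pH 9) = 2018.6508
Fold change = 2018.6508 / 887.6386 = 2.27418
log2(2.27418) = 1.1853

1.185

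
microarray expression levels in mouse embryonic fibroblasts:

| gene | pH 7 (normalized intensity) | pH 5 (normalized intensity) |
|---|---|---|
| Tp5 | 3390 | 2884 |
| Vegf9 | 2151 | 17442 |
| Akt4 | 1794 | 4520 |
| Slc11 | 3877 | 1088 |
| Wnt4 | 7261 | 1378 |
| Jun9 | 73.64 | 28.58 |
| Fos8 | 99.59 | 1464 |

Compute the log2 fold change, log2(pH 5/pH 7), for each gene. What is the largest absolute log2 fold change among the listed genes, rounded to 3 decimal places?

log2(2884/3390) = -0.233  (Tp5)
log2(17442/2151) = 3.019  (Vegf9)
log2(4520/1794) = 1.333  (Akt4)
log2(1088/3877) = -1.833  (Slc11)
log2(1378/7261) = -2.398  (Wnt4)
log2(28.58/73.64) = -1.365  (Jun9)
log2(1464/99.59) = 3.878  (Fos8)
The largest magnitude belongs to Fos8.

3.878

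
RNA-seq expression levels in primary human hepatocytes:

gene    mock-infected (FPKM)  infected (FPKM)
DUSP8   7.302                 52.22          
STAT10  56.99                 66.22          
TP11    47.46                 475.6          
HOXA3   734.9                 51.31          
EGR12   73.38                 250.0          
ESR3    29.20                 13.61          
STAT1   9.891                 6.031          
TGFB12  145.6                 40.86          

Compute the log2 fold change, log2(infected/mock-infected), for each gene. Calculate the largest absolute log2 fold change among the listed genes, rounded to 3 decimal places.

3.840

log2(52.22/7.302) = 2.838  (DUSP8)
log2(66.22/56.99) = 0.217  (STAT10)
log2(475.6/47.46) = 3.325  (TP11)
log2(51.31/734.9) = -3.840  (HOXA3)
log2(250.0/73.38) = 1.768  (EGR12)
log2(13.61/29.20) = -1.101  (ESR3)
log2(6.031/9.891) = -0.714  (STAT1)
log2(40.86/145.6) = -1.833  (TGFB12)
The largest magnitude belongs to HOXA3.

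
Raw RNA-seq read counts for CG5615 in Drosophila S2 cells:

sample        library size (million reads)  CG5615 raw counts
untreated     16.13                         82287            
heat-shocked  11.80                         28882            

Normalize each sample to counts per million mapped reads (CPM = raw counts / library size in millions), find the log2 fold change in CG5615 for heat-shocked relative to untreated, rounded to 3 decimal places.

-1.060

CPM(untreated) = 82287 / 16.13 = 5101.4879
CPM(heat-shocked) = 28882 / 11.80 = 2447.6271
Fold change = 2447.6271 / 5101.4879 = 0.47979
log2(0.47979) = -1.0595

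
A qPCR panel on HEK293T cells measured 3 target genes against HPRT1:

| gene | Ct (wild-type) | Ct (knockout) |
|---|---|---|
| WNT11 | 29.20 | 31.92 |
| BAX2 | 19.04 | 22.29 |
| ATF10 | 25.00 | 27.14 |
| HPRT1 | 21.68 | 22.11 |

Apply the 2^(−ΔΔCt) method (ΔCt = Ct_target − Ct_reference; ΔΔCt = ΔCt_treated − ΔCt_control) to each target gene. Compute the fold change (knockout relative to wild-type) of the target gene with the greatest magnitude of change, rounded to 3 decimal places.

0.142

WNT11: ΔΔCt = (31.92−22.11) − (29.20−21.68) = 9.81 − 7.52 = 2.29; fold change = 2^-2.29 = 0.204
BAX2: ΔΔCt = (22.29−22.11) − (19.04−21.68) = 0.18 − (-2.64) = 2.82; fold change = 2^-2.82 = 0.142
ATF10: ΔΔCt = (27.14−22.11) − (25.00−21.68) = 5.03 − 3.32 = 1.71; fold change = 2^-1.71 = 0.306
BAX2 has the largest |ΔΔCt| = 2.82.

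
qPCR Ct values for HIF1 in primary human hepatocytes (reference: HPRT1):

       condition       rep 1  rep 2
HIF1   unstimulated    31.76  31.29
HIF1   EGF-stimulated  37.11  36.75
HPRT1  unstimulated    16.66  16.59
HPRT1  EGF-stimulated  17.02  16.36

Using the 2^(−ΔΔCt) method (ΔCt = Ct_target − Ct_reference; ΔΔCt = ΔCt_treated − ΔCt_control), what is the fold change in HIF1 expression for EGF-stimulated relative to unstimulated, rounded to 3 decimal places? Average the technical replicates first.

Mean Ct: HIF1 unstimulated 31.525; HIF1 EGF-stimulated 36.930; HPRT1 unstimulated 16.625; HPRT1 EGF-stimulated 16.690
ΔCt(unstimulated) = 31.525 − 16.625 = 14.900
ΔCt(EGF-stimulated) = 36.930 − 16.690 = 20.240
ΔΔCt = 20.240 − 14.900 = 5.340
Fold change = 2^(−5.340) = 0.0247

0.025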